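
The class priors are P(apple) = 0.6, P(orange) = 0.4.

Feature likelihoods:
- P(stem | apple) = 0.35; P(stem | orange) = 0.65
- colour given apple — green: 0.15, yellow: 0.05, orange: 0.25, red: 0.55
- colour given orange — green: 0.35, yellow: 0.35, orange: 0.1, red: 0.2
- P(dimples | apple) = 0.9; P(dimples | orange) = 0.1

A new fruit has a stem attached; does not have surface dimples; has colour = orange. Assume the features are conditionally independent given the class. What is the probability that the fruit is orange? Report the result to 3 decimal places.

0.817

apple: 0.6 × 0.35 × 0.25 × (1−0.9) = 0.00525
orange: 0.4 × 0.65 × 0.1 × (1−0.1) = 0.0234
P(orange | x) = 0.0234 / 0.02865 ≈ 0.817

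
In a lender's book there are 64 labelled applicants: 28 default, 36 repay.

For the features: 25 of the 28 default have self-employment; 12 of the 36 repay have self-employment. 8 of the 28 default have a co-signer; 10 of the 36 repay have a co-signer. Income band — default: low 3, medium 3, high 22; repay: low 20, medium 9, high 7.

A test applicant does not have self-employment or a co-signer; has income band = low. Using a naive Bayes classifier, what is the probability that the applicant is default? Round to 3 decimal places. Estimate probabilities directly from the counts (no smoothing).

0.023

default: (28/64) × (3/28) × (20/28) × (3/28) ≈ 0.00358737
repay: (36/64) × (24/36) × (26/36) × (20/36) ≈ 0.150463
P(default | x) = 0.00358737 / 0.15405037 ≈ 0.023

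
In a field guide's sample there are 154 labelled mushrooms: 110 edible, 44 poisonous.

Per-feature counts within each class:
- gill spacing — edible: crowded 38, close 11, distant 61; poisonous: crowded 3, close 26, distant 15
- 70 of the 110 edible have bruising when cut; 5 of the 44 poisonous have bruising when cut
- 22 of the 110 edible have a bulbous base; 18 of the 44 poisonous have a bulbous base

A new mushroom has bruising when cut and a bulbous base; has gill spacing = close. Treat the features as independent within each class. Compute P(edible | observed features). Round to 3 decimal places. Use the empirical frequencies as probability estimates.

0.537

edible: (110/154) × (11/110) × (70/110) × (22/110) ≈ 0.00909091
poisonous: (44/154) × (26/44) × (5/44) × (18/44) ≈ 0.00784856
P(edible | x) = 0.00909091 / 0.01693947 ≈ 0.537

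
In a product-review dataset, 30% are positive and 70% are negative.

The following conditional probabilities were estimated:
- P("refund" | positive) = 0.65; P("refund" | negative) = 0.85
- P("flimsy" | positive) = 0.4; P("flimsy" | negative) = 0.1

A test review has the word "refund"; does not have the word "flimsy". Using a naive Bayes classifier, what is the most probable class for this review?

negative

positive: 0.3 × 0.65 × (1−0.4) = 0.117
negative: 0.7 × 0.85 × (1−0.1) = 0.5355
Highest score → negative.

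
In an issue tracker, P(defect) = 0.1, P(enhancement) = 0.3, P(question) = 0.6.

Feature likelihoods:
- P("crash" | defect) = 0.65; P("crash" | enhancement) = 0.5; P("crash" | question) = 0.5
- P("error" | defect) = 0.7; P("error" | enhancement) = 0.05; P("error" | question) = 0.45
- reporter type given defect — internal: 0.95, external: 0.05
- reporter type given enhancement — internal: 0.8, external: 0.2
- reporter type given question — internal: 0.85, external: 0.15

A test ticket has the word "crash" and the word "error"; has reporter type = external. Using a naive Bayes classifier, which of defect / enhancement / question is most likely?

question

defect: 0.1 × 0.65 × 0.7 × 0.05 = 0.002275
enhancement: 0.3 × 0.5 × 0.05 × 0.2 = 0.0015
question: 0.6 × 0.5 × 0.45 × 0.15 = 0.02025
Highest score → question.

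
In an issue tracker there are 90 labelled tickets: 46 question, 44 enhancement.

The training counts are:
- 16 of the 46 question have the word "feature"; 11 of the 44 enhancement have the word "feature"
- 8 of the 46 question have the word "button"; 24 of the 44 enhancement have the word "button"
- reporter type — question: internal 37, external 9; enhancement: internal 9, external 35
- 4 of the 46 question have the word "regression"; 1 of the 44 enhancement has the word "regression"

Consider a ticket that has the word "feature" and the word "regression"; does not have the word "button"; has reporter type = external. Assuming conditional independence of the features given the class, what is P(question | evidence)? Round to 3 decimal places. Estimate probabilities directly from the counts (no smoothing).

question: (46/90) × (16/46) × (38/46) × (9/46) × (4/46) ≈ 0.00249856
enhancement: (44/90) × (11/44) × (20/44) × (35/44) × (1/44) ≈ 0.00100436
P(question | x) = 0.00249856 / 0.00350292 ≈ 0.713

0.713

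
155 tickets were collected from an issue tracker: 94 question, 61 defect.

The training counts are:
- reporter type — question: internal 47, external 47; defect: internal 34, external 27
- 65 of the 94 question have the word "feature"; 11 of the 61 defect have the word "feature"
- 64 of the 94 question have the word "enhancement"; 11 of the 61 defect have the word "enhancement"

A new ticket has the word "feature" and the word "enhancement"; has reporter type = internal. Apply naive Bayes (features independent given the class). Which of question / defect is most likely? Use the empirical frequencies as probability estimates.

question

question: (94/155) × (47/94) × (65/94) × (64/94) ≈ 0.142759
defect: (61/155) × (34/61) × (11/61) × (11/61) ≈ 0.00713301
Highest score → question.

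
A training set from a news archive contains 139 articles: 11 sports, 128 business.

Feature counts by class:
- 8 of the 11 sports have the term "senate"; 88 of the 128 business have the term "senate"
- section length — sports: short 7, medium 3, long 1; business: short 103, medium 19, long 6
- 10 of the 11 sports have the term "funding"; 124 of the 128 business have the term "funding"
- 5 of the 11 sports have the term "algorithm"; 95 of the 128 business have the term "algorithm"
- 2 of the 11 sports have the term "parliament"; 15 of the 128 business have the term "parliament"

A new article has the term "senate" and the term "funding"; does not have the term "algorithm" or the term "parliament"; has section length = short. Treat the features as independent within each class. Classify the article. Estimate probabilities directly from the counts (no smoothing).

business

sports: (11/139) × (8/11) × (7/11) × (10/11) × (6/11) × (9/11) ≈ 0.0148592
business: (128/139) × (88/128) × (103/128) × (124/128) × (33/128) × (113/128) ≈ 0.112326
Highest score → business.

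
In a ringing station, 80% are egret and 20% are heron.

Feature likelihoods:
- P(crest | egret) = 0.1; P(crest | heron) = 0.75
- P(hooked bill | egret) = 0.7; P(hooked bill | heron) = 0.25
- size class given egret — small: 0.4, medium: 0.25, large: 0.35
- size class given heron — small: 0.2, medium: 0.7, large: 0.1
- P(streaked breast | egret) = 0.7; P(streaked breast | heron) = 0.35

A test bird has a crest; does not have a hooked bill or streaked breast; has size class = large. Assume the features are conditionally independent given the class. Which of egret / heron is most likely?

egret: 0.8 × 0.1 × (1−0.7) × 0.35 × (1−0.7) = 0.00252
heron: 0.2 × 0.75 × (1−0.25) × 0.1 × (1−0.35) = 0.0073125
Highest score → heron.

heron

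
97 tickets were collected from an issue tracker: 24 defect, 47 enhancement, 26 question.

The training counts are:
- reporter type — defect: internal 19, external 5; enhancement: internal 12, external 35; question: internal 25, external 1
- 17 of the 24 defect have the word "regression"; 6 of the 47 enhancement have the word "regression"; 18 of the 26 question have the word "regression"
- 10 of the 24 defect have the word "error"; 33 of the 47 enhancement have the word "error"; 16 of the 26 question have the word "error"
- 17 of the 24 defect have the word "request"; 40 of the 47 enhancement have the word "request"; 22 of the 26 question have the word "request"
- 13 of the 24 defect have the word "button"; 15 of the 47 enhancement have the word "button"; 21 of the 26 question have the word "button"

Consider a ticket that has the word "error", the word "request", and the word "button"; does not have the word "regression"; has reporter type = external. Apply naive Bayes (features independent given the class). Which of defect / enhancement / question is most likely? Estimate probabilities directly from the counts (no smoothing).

enhancement

defect: (24/97) × (5/24) × (7/24) × (10/24) × (17/24) × (13/24) ≈ 0.0024035
enhancement: (47/97) × (35/47) × (41/47) × (33/47) × (40/47) × (15/47) ≈ 0.060028
question: (26/97) × (1/26) × (8/26) × (16/26) × (22/26) × (21/26) ≈ 0.0013341
Highest score → enhancement.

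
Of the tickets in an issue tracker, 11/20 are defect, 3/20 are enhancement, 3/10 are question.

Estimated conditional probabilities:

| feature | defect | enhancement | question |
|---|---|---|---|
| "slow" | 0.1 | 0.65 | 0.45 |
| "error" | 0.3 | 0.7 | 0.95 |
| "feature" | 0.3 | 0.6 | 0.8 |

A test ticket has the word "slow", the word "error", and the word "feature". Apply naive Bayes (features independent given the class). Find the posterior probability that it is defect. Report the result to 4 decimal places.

defect: 0.55 × 0.1 × 0.3 × 0.3 = 0.00495
enhancement: 0.15 × 0.65 × 0.7 × 0.6 = 0.04095
question: 0.3 × 0.45 × 0.95 × 0.8 = 0.1026
P(defect | x) = 0.00495 / 0.1485 ≈ 0.0333

0.0333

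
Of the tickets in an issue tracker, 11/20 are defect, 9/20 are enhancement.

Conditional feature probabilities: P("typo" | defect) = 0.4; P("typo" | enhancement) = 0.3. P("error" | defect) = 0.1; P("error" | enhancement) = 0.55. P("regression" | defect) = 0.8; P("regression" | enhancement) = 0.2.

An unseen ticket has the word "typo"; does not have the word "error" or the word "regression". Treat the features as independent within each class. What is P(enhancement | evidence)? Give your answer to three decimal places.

0.551

defect: 0.55 × 0.4 × (1−0.1) × (1−0.8) = 0.0396
enhancement: 0.45 × 0.3 × (1−0.55) × (1−0.2) = 0.0486
P(enhancement | x) = 0.0486 / 0.0882 ≈ 0.551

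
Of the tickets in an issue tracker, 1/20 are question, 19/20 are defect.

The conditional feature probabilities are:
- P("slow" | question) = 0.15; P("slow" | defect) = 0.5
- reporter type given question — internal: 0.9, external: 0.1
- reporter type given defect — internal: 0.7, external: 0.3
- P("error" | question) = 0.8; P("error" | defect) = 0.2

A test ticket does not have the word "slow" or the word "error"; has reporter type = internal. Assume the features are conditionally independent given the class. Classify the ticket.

defect

question: 0.05 × (1−0.15) × 0.9 × (1−0.8) = 0.00765
defect: 0.95 × (1−0.5) × 0.7 × (1−0.2) = 0.266
Highest score → defect.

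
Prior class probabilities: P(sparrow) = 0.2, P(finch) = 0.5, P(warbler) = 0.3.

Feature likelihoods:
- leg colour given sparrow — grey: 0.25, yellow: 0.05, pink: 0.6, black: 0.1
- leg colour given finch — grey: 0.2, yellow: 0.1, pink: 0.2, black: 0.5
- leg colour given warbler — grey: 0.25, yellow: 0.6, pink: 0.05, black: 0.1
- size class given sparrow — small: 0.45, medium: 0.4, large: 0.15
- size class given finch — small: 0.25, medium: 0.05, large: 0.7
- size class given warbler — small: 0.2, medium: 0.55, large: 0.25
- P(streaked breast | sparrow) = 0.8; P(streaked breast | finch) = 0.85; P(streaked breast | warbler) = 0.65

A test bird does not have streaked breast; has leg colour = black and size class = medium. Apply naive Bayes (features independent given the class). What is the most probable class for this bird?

warbler

sparrow: 0.2 × 0.1 × 0.4 × (1−0.8) = 0.0016
finch: 0.5 × 0.5 × 0.05 × (1−0.85) = 0.001875
warbler: 0.3 × 0.1 × 0.55 × (1−0.65) = 0.005775
Highest score → warbler.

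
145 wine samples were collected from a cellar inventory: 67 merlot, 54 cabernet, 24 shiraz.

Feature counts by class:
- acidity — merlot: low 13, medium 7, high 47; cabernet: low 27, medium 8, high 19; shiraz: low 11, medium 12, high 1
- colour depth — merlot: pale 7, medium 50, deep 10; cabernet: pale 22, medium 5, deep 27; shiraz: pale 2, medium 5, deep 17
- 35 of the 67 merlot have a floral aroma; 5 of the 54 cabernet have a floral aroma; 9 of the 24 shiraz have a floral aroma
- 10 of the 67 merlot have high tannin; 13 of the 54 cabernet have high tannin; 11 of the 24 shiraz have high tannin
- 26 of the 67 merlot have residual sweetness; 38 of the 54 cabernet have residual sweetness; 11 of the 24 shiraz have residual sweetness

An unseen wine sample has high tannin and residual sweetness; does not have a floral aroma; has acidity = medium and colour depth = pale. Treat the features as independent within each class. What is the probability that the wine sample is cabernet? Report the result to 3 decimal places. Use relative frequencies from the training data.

0.768

merlot: (67/145) × (7/67) × (7/67) × (32/67) × (10/67) × (26/67) ≈ 0.000139525
cabernet: (54/145) × (8/54) × (22/54) × (49/54) × (13/54) × (38/54) ≈ 0.00345535
shiraz: (24/145) × (12/24) × (2/24) × (15/24) × (11/24) × (11/24) ≈ 0.000905472
P(cabernet | x) = 0.00345535 / 0.004500347 ≈ 0.768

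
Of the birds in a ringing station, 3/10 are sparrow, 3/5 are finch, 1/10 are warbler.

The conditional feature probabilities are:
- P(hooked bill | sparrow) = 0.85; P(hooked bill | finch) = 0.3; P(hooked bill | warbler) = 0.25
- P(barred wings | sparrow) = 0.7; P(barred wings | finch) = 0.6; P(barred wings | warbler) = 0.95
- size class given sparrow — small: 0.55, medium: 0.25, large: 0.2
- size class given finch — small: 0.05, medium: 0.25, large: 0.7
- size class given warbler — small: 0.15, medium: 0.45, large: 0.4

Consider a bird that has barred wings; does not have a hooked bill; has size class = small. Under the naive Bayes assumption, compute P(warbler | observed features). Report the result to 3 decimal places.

sparrow: 0.3 × (1−0.85) × 0.7 × 0.55 = 0.017325
finch: 0.6 × (1−0.3) × 0.6 × 0.05 = 0.0126
warbler: 0.1 × (1−0.25) × 0.95 × 0.15 = 0.0106875
P(warbler | x) = 0.0106875 / 0.0406125 ≈ 0.263

0.263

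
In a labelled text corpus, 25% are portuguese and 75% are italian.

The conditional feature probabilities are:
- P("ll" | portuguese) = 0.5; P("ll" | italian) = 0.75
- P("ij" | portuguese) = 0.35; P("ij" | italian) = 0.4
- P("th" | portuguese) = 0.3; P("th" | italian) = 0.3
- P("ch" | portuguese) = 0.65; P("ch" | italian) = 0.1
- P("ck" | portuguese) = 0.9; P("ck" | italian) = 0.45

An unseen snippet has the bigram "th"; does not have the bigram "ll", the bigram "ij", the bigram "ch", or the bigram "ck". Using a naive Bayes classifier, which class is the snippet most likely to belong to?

italian

portuguese: 0.25 × (1−0.5) × (1−0.35) × 0.3 × (1−0.65) × (1−0.9) = 0.000853125
italian: 0.75 × (1−0.75) × (1−0.4) × 0.3 × (1−0.1) × (1−0.45) = 0.01670625
Highest score → italian.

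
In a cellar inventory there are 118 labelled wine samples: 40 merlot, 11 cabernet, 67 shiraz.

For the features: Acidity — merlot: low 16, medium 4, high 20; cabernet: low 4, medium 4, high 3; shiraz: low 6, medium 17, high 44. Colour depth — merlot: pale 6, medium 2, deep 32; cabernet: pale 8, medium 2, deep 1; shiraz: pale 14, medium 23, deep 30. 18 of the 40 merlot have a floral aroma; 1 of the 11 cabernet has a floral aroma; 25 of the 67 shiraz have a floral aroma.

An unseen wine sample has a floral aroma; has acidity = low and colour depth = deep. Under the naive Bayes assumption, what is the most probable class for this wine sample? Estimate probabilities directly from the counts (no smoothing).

merlot: (40/118) × (16/40) × (32/40) × (18/40) ≈ 0.0488136
cabernet: (11/118) × (4/11) × (1/11) × (1/11) ≈ 0.000280151
shiraz: (67/118) × (6/67) × (30/67) × (25/67) ≈ 0.00849534
Highest score → merlot.

merlot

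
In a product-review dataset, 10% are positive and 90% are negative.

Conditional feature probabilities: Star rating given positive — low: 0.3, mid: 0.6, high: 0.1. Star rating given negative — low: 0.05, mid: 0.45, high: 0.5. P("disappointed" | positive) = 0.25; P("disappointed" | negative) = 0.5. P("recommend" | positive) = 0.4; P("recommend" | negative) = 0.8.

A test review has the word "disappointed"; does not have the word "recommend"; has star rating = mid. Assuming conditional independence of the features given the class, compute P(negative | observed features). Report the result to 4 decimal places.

positive: 0.1 × 0.6 × 0.25 × (1−0.4) = 0.009
negative: 0.9 × 0.45 × 0.5 × (1−0.8) = 0.0405
P(negative | x) = 0.0405 / 0.0495 ≈ 0.8182

0.8182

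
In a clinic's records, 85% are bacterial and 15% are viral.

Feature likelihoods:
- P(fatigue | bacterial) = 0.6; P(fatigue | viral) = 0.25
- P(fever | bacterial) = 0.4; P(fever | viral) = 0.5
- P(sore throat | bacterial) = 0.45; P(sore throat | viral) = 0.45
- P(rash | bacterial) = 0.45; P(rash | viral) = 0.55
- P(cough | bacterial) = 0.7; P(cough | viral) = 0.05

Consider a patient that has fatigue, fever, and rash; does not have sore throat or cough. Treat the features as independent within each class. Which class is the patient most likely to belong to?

bacterial: 0.85 × 0.6 × 0.4 × (1−0.45) × 0.45 × (1−0.7) = 0.015147
viral: 0.15 × 0.25 × 0.5 × (1−0.45) × 0.55 × (1−0.05) = 0.00538828125
Highest score → bacterial.

bacterial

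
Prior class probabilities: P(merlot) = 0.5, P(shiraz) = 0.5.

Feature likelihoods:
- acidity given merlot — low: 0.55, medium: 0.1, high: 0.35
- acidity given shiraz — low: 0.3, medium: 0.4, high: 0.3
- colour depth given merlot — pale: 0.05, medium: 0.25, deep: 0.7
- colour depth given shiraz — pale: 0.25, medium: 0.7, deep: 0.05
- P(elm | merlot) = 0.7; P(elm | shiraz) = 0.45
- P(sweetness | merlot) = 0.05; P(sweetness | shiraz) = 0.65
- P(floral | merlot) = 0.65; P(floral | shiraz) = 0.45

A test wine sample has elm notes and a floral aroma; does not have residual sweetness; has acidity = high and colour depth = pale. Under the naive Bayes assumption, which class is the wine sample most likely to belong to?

merlot: 0.5 × 0.35 × 0.05 × 0.7 × (1−0.05) × 0.65 = 0.0037821875
shiraz: 0.5 × 0.3 × 0.25 × 0.45 × (1−0.65) × 0.45 = 0.0026578125
Highest score → merlot.

merlot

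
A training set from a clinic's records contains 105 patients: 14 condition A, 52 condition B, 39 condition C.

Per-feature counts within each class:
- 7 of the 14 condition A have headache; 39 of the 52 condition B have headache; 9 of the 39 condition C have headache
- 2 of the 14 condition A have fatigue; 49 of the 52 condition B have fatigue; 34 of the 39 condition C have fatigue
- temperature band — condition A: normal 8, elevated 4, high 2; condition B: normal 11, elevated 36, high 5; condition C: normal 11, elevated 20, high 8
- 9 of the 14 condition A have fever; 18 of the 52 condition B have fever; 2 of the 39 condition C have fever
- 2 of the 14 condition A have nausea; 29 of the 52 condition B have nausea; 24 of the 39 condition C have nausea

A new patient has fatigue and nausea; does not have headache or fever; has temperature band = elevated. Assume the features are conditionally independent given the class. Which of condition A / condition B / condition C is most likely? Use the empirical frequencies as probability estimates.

condition A: (14/105) × (7/14) × (2/14) × (4/14) × (5/14) × (2/14) ≈ 0.000138831
condition B: (52/105) × (13/52) × (49/52) × (36/52) × (34/52) × (29/52) ≈ 0.0294521
condition C: (39/105) × (30/39) × (34/39) × (20/39) × (37/39) × (24/39) ≈ 0.0745754
Highest score → condition C.

condition C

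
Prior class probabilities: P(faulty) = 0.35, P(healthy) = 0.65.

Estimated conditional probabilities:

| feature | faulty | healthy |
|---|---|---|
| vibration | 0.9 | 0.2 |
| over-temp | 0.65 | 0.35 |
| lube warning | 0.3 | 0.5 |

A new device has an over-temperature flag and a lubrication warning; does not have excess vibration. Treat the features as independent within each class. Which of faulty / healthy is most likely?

healthy

faulty: 0.35 × (1−0.9) × 0.65 × 0.3 = 0.006825
healthy: 0.65 × (1−0.2) × 0.35 × 0.5 = 0.091
Highest score → healthy.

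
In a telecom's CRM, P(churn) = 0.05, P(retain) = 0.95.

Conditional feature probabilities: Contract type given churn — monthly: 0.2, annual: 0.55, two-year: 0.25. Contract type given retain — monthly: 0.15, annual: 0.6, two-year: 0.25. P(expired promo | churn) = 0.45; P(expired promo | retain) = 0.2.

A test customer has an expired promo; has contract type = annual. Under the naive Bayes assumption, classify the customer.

retain

churn: 0.05 × 0.55 × 0.45 = 0.012375
retain: 0.95 × 0.6 × 0.2 = 0.114
Highest score → retain.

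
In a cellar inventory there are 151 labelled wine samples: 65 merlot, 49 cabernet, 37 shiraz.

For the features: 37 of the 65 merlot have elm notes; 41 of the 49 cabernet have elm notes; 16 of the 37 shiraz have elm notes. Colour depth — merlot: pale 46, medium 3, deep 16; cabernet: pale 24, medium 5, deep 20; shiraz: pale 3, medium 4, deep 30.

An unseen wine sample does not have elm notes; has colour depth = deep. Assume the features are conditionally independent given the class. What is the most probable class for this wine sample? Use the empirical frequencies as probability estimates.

merlot: (65/151) × (28/65) × (16/65) ≈ 0.0456444
cabernet: (49/151) × (8/49) × (20/49) ≈ 0.0216245
shiraz: (37/151) × (21/37) × (30/37) ≈ 0.112762
Highest score → shiraz.

shiraz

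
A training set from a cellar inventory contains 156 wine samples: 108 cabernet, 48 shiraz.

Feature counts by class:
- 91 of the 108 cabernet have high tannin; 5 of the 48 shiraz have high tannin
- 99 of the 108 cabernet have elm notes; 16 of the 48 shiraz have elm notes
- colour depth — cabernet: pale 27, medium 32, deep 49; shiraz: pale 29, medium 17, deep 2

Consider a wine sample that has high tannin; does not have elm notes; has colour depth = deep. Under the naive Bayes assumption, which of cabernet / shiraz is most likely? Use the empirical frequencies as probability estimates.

cabernet

cabernet: (108/156) × (91/108) × (9/108) × (49/108) ≈ 0.022055
shiraz: (48/156) × (5/48) × (32/48) × (2/48) ≈ 0.000890313
Highest score → cabernet.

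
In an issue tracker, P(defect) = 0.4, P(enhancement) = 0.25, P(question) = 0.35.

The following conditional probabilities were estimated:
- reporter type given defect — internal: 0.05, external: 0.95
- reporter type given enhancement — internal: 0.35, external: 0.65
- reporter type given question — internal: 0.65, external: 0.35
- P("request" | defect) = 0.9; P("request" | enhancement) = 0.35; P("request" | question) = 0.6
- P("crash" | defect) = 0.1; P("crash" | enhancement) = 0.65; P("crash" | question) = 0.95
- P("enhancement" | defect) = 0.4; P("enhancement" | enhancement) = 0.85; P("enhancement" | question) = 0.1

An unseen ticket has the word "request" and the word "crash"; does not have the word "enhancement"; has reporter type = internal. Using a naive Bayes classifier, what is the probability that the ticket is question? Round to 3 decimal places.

defect: 0.4 × 0.05 × 0.9 × 0.1 × (1−0.4) = 0.00108
enhancement: 0.25 × 0.35 × 0.35 × 0.65 × (1−0.85) = 0.0029859375
question: 0.35 × 0.65 × 0.6 × 0.95 × (1−0.1) = 0.1167075
P(question | x) = 0.1167075 / 0.1207734375 ≈ 0.966

0.966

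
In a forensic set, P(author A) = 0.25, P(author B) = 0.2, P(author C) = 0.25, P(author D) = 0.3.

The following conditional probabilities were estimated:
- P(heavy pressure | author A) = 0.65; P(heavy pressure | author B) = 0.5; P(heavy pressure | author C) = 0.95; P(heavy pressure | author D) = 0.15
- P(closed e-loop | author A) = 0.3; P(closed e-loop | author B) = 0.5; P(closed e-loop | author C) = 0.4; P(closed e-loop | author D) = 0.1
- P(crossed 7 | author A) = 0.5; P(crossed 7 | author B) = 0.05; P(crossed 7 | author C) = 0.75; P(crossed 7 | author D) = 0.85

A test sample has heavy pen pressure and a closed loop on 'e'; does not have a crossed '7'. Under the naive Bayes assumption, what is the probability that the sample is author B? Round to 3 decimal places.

0.493

author A: 0.25 × 0.65 × 0.3 × (1−0.5) = 0.024375
author B: 0.2 × 0.5 × 0.5 × (1−0.05) = 0.0475
author C: 0.25 × 0.95 × 0.4 × (1−0.75) = 0.02375
author D: 0.3 × 0.15 × 0.1 × (1−0.85) = 0.000675
P(author B | x) = 0.0475 / 0.0963 ≈ 0.493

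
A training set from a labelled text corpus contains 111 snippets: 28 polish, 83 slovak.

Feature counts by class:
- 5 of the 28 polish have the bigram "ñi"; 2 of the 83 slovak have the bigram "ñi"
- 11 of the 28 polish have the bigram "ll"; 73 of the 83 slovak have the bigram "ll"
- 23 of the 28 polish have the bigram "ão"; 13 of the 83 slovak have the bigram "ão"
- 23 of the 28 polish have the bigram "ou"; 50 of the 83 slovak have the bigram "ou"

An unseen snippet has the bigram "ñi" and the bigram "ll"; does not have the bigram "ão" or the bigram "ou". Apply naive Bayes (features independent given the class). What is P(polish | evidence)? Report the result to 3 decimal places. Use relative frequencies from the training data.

polish: (28/111) × (5/28) × (11/28) × (5/28) × (5/28) ≈ 0.000564294
slovak: (83/111) × (2/83) × (73/83) × (70/83) × (33/83) ≈ 0.00531383
P(polish | x) = 0.000564294 / 0.005878124 ≈ 0.096

0.096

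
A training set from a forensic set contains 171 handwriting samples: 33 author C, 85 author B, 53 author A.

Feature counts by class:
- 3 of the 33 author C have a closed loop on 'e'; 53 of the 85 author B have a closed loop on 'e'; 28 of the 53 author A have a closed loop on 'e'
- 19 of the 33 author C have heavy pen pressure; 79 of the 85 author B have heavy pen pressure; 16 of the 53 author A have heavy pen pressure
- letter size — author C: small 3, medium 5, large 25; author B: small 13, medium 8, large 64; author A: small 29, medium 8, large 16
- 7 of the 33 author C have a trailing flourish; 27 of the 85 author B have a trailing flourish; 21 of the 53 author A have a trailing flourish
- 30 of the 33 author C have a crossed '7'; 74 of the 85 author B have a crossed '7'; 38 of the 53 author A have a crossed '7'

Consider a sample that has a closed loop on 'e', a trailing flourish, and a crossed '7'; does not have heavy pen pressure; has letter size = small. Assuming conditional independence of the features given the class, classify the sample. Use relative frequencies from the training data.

author C: (33/171) × (3/33) × (14/33) × (3/33) × (7/33) × (30/33) ≈ 0.000130478
author B: (85/171) × (53/85) × (6/85) × (13/85) × (27/85) × (74/85) ≈ 0.000925325
author A: (53/171) × (28/53) × (37/53) × (29/53) × (21/53) × (38/53) ≈ 0.0177689
Highest score → author A.

author A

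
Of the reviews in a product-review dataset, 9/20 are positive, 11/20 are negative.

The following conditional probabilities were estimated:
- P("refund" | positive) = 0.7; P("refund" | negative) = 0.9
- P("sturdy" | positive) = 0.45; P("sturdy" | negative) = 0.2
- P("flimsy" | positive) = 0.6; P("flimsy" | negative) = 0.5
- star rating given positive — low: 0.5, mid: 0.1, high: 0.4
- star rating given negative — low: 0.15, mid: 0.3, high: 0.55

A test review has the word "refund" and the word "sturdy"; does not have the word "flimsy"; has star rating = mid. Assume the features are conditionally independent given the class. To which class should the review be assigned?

negative

positive: 0.45 × 0.7 × 0.45 × (1−0.6) × 0.1 = 0.00567
negative: 0.55 × 0.9 × 0.2 × (1−0.5) × 0.3 = 0.01485
Highest score → negative.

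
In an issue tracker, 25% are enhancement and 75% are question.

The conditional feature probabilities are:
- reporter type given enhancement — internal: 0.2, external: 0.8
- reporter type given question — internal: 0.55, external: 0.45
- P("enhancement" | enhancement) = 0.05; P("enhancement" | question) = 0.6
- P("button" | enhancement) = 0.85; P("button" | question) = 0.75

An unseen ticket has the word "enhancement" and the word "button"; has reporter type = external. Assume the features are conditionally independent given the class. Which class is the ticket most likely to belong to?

enhancement: 0.25 × 0.8 × 0.05 × 0.85 = 0.0085
question: 0.75 × 0.45 × 0.6 × 0.75 = 0.151875
Highest score → question.

question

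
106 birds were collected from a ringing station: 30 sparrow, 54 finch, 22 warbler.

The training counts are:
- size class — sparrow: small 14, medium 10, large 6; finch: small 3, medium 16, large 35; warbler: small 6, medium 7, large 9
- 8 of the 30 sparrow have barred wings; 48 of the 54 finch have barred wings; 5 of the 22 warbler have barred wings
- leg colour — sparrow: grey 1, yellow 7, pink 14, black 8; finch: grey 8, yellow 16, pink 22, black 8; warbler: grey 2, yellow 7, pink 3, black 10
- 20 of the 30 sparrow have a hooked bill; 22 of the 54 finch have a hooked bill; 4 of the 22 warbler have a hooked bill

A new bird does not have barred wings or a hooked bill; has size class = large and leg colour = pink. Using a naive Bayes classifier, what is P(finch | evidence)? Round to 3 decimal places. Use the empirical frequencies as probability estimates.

sparrow: (30/106) × (6/30) × (22/30) × (14/30) × (10/30) ≈ 0.00645702
finch: (54/106) × (35/54) × (6/54) × (22/54) × (32/54) ≈ 0.00885737
warbler: (22/106) × (9/22) × (17/22) × (3/22) × (18/22) ≈ 0.00732
P(finch | x) = 0.00885737 / 0.02263439 ≈ 0.391

0.391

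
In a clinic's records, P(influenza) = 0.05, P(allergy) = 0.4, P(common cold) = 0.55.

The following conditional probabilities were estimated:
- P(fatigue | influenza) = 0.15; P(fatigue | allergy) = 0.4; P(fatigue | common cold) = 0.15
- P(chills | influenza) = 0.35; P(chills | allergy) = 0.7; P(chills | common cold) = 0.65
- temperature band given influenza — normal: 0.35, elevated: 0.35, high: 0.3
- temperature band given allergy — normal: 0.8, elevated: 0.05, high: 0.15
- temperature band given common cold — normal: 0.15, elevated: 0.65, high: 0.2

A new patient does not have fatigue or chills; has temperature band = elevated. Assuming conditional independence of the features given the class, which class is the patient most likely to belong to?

influenza: 0.05 × (1−0.15) × (1−0.35) × 0.35 = 0.00966875
allergy: 0.4 × (1−0.4) × (1−0.7) × 0.05 = 0.0036
common cold: 0.55 × (1−0.15) × (1−0.65) × 0.65 = 0.10635625
Highest score → common cold.

common cold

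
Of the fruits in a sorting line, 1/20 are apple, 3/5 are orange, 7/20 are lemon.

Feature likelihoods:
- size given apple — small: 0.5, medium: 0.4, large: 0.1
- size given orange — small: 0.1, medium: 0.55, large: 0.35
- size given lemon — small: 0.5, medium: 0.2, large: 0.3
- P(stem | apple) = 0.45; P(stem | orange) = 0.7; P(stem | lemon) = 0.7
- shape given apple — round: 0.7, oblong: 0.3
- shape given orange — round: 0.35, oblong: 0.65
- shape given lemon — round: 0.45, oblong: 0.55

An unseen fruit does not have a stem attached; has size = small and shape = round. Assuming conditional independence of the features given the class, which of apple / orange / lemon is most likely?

lemon

apple: 0.05 × 0.5 × (1−0.45) × 0.7 = 0.009625
orange: 0.6 × 0.1 × (1−0.7) × 0.35 = 0.0063
lemon: 0.35 × 0.5 × (1−0.7) × 0.45 = 0.023625
Highest score → lemon.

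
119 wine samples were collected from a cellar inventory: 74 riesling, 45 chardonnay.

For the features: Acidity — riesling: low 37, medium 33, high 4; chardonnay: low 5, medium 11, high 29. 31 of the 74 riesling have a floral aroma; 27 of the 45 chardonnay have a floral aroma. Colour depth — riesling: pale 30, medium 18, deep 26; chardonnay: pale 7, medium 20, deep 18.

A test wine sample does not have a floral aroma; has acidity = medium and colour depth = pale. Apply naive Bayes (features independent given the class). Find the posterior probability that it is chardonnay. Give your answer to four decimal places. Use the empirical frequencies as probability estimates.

riesling: (74/119) × (33/74) × (43/74) × (30/74) ≈ 0.0653271
chardonnay: (45/119) × (11/45) × (18/45) × (7/45) ≈ 0.00575163
P(chardonnay | x) = 0.00575163 / 0.07107873 ≈ 0.0809

0.0809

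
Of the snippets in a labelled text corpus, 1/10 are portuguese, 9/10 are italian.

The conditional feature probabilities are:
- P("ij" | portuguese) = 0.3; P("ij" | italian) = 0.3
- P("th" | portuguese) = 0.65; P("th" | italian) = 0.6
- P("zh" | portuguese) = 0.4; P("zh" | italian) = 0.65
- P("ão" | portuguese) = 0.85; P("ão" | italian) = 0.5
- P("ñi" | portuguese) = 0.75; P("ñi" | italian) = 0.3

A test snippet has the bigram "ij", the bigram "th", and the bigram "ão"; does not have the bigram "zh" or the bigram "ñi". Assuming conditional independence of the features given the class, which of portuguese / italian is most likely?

italian

portuguese: 0.1 × 0.3 × 0.65 × (1−0.4) × 0.85 × (1−0.75) = 0.00248625
italian: 0.9 × 0.3 × 0.6 × (1−0.65) × 0.5 × (1−0.3) = 0.019845
Highest score → italian.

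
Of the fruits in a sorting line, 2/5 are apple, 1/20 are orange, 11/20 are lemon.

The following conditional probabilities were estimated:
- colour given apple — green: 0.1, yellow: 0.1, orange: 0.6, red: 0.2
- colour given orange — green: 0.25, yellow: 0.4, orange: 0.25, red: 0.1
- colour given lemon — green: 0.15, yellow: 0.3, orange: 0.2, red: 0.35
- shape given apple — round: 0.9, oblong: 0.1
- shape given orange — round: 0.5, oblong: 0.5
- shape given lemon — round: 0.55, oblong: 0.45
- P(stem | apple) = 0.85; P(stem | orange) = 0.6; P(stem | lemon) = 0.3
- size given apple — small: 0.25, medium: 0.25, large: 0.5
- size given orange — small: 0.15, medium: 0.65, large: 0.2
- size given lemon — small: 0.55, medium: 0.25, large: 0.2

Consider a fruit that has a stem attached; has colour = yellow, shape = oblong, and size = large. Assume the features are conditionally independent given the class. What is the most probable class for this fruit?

apple: 0.4 × 0.1 × 0.1 × 0.85 × 0.5 = 0.0017
orange: 0.05 × 0.4 × 0.5 × 0.6 × 0.2 = 0.0012
lemon: 0.55 × 0.3 × 0.45 × 0.3 × 0.2 = 0.004455
Highest score → lemon.

lemon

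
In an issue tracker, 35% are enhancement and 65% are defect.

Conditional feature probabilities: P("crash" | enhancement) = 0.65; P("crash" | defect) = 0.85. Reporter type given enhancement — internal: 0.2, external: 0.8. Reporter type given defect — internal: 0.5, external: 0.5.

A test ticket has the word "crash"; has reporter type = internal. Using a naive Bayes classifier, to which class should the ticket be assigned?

enhancement: 0.35 × 0.65 × 0.2 = 0.0455
defect: 0.65 × 0.85 × 0.5 = 0.27625
Highest score → defect.

defect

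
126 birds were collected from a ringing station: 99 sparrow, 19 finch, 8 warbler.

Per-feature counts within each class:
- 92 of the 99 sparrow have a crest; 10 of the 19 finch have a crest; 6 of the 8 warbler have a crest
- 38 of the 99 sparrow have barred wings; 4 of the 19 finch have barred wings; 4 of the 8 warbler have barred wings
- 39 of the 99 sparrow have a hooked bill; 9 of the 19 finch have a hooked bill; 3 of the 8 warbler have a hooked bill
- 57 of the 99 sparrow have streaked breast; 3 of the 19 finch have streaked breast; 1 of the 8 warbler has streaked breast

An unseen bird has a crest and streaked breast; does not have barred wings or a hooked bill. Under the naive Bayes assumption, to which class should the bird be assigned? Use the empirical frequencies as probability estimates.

sparrow: (99/126) × (92/99) × (61/99) × (60/99) × (57/99) ≈ 0.156988
finch: (19/126) × (10/19) × (15/19) × (10/19) × (3/19) ≈ 0.00520692
warbler: (8/126) × (6/8) × (4/8) × (5/8) × (1/8) ≈ 0.00186012
Highest score → sparrow.

sparrow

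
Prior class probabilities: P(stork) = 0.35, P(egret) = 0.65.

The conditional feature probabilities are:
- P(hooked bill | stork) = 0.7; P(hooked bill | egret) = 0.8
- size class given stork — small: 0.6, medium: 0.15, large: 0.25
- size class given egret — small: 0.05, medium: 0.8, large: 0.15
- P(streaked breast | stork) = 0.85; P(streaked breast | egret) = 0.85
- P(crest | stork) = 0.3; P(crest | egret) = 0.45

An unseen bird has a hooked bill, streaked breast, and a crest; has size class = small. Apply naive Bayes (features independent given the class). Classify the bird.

stork

stork: 0.35 × 0.7 × 0.6 × 0.85 × 0.3 = 0.037485
egret: 0.65 × 0.8 × 0.05 × 0.85 × 0.45 = 0.009945
Highest score → stork.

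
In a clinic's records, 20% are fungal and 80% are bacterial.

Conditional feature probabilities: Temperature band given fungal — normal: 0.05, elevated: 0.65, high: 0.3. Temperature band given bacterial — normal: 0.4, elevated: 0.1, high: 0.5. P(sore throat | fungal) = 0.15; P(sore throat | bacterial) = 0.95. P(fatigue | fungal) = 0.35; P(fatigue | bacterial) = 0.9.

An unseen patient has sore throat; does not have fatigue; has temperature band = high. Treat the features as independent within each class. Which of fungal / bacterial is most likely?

fungal: 0.2 × 0.3 × 0.15 × (1−0.35) = 0.00585
bacterial: 0.8 × 0.5 × 0.95 × (1−0.9) = 0.038
Highest score → bacterial.

bacterial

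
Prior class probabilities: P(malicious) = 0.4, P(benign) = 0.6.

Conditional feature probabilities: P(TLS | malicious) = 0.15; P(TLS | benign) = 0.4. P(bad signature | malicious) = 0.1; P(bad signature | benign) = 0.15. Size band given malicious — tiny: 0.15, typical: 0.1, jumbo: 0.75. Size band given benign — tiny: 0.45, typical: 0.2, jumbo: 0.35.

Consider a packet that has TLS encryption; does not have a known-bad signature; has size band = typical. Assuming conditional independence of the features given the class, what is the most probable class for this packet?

benign

malicious: 0.4 × 0.15 × (1−0.1) × 0.1 = 0.0054
benign: 0.6 × 0.4 × (1−0.15) × 0.2 = 0.0408
Highest score → benign.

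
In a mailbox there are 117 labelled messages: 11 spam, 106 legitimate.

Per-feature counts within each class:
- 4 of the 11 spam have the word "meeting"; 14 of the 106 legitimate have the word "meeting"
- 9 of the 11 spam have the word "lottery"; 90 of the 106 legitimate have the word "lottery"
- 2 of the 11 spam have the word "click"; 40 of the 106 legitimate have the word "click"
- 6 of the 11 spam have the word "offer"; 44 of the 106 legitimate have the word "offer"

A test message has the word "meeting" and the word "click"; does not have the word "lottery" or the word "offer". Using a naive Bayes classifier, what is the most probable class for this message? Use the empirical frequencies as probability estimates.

spam: (11/117) × (4/11) × (2/11) × (2/11) × (5/11) ≈ 0.00051372
legitimate: (106/117) × (14/106) × (16/106) × (40/106) × (62/106) ≈ 0.00398654
Highest score → legitimate.

legitimate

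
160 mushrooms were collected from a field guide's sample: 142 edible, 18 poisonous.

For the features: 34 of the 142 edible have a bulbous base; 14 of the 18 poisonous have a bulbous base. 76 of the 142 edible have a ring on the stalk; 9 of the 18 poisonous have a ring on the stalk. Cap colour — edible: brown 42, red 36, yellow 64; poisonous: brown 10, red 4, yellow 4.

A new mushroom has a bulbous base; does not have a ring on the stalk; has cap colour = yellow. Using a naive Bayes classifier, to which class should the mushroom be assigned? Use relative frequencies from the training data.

edible

edible: (142/160) × (34/142) × (66/142) × (64/142) ≈ 0.044515
poisonous: (18/160) × (14/18) × (9/18) × (4/18) ≈ 0.00972222
Highest score → edible.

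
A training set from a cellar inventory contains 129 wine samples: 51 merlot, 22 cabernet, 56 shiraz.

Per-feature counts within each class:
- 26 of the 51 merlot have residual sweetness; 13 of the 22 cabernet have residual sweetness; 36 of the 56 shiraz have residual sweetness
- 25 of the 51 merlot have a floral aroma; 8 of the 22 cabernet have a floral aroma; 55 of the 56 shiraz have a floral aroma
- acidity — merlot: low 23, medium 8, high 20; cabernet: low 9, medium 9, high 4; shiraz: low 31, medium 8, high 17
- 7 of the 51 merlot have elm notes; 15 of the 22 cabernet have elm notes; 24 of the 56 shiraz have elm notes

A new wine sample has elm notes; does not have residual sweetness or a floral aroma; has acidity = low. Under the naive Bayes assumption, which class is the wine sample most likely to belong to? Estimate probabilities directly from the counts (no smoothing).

merlot: (51/129) × (25/51) × (26/51) × (23/51) × (7/51) ≈ 0.0061156
cabernet: (22/129) × (9/22) × (14/22) × (9/22) × (15/22) ≈ 0.0123836
shiraz: (56/129) × (20/56) × (1/56) × (31/56) × (24/56) ≈ 0.000656824
Highest score → cabernet.

cabernet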